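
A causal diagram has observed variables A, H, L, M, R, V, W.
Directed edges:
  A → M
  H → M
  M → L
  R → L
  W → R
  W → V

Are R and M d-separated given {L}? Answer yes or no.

No — R and M are d-connected given {L}.

Bayes-Ball from R | {L} reaches {A,H,M,V,W}.
M ∈ reach(R|{L}) ⇒ R ⊥̸ M | {L}.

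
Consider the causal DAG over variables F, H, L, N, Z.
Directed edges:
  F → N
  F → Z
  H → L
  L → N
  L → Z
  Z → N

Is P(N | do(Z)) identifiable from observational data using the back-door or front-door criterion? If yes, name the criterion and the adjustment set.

P(N|do(Z)): backdoor, adjust for {F, L}.

desc(Z)\{Z}={N}; candidates ⊆ {F,H,L}.
size 0: {}; under {} Z still reaches {F,H,L,N} ∋ N.
size 1: {F}, {H}, {L}; under {F} Z still reaches {H,L,N} ∋ N.
{F,L}: Z⊥N given {F,L} in G with Z→· removed — back-door holds.
P(N|do(Z)) = Σ_{F,L} P(N|Z,F,L)·P(F,L).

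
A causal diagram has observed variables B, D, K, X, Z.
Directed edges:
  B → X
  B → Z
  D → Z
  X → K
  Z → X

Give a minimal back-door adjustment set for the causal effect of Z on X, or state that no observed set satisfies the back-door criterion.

desc(Z)\{Z}={K,X}; candidates ⊆ {B,D}.
size 0: {}; under {} Z still reaches {B,D,K,X} ∋ X.
{B}: Z⊥X given {B} in G with Z→· removed — back-door holds.

Z→X: minimal back-door set {B}.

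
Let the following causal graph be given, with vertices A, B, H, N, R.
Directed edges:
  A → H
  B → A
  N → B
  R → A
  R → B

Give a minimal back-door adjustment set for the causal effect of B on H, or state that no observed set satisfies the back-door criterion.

B→H: minimal back-door set {R}.

desc(B)\{B}={A,H}; candidates ⊆ {N,R}.
size 0: {}; under {} B still reaches {A,H,N,R} ∋ H.
{R}: B⊥H given {R} in G with B→· removed — back-door holds.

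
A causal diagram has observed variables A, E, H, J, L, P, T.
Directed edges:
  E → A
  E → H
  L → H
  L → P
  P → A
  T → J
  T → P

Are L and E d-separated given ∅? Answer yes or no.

Yes — L ⊥ E | ∅.

Bayes-Ball from L | ∅ reaches {A,H,P}.
E ∉ reach(L|∅) ⇒ L ⊥ E | ∅.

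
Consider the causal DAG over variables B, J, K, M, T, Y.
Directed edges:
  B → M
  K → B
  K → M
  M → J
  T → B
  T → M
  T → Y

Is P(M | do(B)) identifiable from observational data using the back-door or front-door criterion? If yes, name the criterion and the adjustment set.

P(M|do(B)): backdoor, adjust for {K, T}.

desc(B)\{B}={J,M}; candidates ⊆ {K,T,Y}.
size 0: {}; under {} B still reaches {J,K,M,T,Y} ∋ M.
size 1: {K}, {T}, {Y}; under {K} B still reaches {J,M,T,Y} ∋ M.
{K,T}: B⊥M given {K,T} in G with B→· removed — back-door holds.
P(M|do(B)) = Σ_{K,T} P(M|B,K,T)·P(K,T).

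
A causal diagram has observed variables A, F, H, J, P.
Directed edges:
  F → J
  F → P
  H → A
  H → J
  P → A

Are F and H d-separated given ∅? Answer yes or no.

Yes — F ⊥ H | ∅.

Bayes-Ball from F | ∅ reaches {A,J,P}.
H ∉ reach(F|∅) ⇒ F ⊥ H | ∅.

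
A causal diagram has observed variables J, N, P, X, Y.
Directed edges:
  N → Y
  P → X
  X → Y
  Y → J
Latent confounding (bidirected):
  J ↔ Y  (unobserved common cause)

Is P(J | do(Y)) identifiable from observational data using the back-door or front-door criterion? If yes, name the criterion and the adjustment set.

P(J|do(Y)): not identifiable (no BD/FD set).

desc(Y)\{Y}={J}; candidates ⊆ {N,P,X}.
Y↔J: latent back-door arc(s) into Y.
size 0: {}; under {} Y still reaches {J,N,P,X} ∋ J.
size 1: {N}, {P}, {X}; under {N} Y still reaches {J,P,X} ∋ J.
size 2: {N,P}, {N,X}, {P,X}; under {N,P} Y still reaches {J,X} ∋ J.
Y↔J cannot be blocked by any observed set — no back-door set.
No mediator lies on a directed Y→…→J path.
Neither criterion identifies P(J|do(Y)) in this graph.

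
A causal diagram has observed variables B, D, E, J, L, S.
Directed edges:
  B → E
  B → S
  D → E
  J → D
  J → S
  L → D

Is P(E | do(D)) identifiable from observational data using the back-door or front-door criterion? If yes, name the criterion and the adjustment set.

desc(D)\{D}={E}; candidates ⊆ {B,J,L,S}.
∅: D⊥E given ∅ in G with D→· removed — back-door holds.
P(E|do(D)) = P(E|D) — no adjustment needed.

P(E|do(D)): backdoor, adjust for ∅.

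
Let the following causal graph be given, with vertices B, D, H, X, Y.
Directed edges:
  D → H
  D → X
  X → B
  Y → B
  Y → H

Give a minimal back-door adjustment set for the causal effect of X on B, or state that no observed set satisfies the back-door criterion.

X→B: minimal back-door set ∅.

desc(X)\{X}={B}; candidates ⊆ {D,H,Y}.
∅: X⊥B given ∅ in G with X→· removed — back-door holds.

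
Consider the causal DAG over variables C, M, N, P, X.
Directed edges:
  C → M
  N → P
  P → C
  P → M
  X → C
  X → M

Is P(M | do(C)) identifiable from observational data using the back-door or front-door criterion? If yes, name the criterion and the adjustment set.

P(M|do(C)): backdoor, adjust for {P, X}.

desc(C)\{C}={M}; candidates ⊆ {N,P,X}.
size 0: {}; under {} C still reaches {M,N,P,X} ∋ M.
size 1: {N}, {P}, {X}; under {N} C still reaches {M,P,X} ∋ M.
{P,X}: C⊥M given {P,X} in G with C→· removed — back-door holds.
P(M|do(C)) = Σ_{P,X} P(M|C,P,X)·P(P,X).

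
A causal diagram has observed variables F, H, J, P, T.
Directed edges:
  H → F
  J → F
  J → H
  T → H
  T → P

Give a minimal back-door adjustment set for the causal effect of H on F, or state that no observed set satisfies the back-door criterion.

desc(H)\{H}={F}; candidates ⊆ {J,P,T}.
size 0: {}; under {} H still reaches {F,J,P,T} ∋ F.
{J}: H⊥F given {J} in G with H→· removed — back-door holds.

H→F: minimal back-door set {J}.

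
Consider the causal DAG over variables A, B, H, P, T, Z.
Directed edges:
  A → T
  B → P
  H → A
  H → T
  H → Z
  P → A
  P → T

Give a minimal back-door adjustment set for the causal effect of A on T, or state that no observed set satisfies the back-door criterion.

A→T: minimal back-door set {H, P}.

desc(A)\{A}={T}; candidates ⊆ {B,H,P,Z}.
size 0: {}; under {} A still reaches {B,H,P,T,Z} ∋ T.
size 1: {B}, {H}, {P} …(+1); under {B} A still reaches {H,P,T,Z} ∋ T.
{H,P}: A⊥T given {H,P} in G with A→· removed — back-door holds.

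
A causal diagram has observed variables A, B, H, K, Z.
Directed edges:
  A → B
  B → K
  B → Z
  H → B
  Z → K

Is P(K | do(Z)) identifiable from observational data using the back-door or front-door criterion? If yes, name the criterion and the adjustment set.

desc(Z)\{Z}={K}; candidates ⊆ {A,B,H}.
size 0: {}; under {} Z still reaches {A,B,H,K} ∋ K.
{B}: Z⊥K given {B} in G with Z→· removed — back-door holds.
P(K|do(Z)) = Σ_{B} P(K|Z,B)·P(B).

P(K|do(Z)): backdoor, adjust for {B}.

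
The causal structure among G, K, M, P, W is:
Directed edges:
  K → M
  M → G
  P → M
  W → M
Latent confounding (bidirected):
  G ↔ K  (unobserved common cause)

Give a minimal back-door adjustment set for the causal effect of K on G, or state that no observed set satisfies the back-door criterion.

desc(K)\{K}={G,M}; candidates ⊆ {P,W}.
K↔G: latent back-door arc(s) into K.
size 0: {}; under {} K still reaches {G} ∋ G.
size 1: {P}, {W}; under {P} K still reaches {G} ∋ G.
size 2: {P,W}; under {P,W} K still reaches {G} ∋ G.
K↔G cannot be blocked by any observed set — no back-door set.

K→G: no observed back-door set.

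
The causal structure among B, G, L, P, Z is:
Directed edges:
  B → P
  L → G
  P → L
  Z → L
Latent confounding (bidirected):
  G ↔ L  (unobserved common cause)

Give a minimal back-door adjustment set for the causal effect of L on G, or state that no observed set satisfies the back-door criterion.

desc(L)\{L}={G}; candidates ⊆ {B,P,Z}.
L↔G: latent back-door arc(s) into L.
size 0: {}; under {} L still reaches {B,G,P,Z} ∋ G.
size 1: {B}, {P}, {Z}; under {B} L still reaches {G,P,Z} ∋ G.
size 2: {B,P}, {B,Z}, {P,Z}; under {B,P} L still reaches {G,Z} ∋ G.
L↔G cannot be blocked by any observed set — no back-door set.

L→G: no observed back-door set.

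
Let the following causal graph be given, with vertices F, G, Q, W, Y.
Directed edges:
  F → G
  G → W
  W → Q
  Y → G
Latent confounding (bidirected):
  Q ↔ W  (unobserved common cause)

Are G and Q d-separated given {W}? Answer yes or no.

No — G and Q are d-connected given {W}.

Bayes-Ball from G | {W} reaches {F,Q,Y}.
Q ∈ reach(G|{W}) ⇒ G ⊥̸ Q | {W}.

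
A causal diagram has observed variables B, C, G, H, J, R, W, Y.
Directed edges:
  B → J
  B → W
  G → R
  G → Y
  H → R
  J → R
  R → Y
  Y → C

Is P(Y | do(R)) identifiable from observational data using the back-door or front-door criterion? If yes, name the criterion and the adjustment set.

P(Y|do(R)): backdoor, adjust for {G}.

desc(R)\{R}={C,Y}; candidates ⊆ {B,G,H,J,W}.
size 0: {}; under {} R still reaches {B,C,G,H,J,W,Y} ∋ Y.
{G}: R⊥Y given {G} in G with R→· removed — back-door holds.
P(Y|do(R)) = Σ_{G} P(Y|R,G)·P(G).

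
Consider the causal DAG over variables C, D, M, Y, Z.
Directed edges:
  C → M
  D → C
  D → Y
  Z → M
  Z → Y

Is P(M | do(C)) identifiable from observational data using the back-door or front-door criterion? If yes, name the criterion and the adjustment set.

desc(C)\{C}={M}; candidates ⊆ {D,Y,Z}.
∅: C⊥M given ∅ in G with C→· removed — back-door holds.
P(M|do(C)) = P(M|C) — no adjustment needed.

P(M|do(C)): backdoor, adjust for ∅.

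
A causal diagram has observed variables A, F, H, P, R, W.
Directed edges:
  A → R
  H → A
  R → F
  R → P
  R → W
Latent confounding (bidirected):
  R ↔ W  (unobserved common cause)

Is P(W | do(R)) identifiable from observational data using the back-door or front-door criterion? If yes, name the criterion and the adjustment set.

P(W|do(R)): not identifiable (no BD/FD set).

desc(R)\{R}={F,P,W}; candidates ⊆ {A,H}.
R↔W: latent back-door arc(s) into R.
size 0: {}; under {} R still reaches {A,H,W} ∋ W.
size 1: {A}, {H}; under {A} R still reaches {W} ∋ W.
size 2: {A,H}; under {A,H} R still reaches {W} ∋ W.
R↔W cannot be blocked by any observed set — no back-door set.
No mediator lies on a directed R→…→W path.
Neither criterion identifies P(W|do(R)) in this graph.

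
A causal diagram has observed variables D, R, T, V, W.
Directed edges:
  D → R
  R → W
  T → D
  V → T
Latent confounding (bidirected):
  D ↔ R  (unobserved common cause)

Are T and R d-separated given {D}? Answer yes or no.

Bayes-Ball from T | {D} reaches {R,V,W}.
R ∈ reach(T|{D}) ⇒ T ⊥̸ R | {D}.

No — T and R are d-connected given {D}.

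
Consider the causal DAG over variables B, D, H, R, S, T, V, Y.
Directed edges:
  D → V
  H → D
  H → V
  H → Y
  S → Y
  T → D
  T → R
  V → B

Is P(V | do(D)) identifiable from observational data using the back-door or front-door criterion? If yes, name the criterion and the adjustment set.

desc(D)\{D}={B,V}; candidates ⊆ {H,R,S,T,Y}.
size 0: {}; under {} D still reaches {B,H,R,T,V,Y} ∋ V.
{H}: D⊥V given {H} in G with D→· removed — back-door holds.
P(V|do(D)) = Σ_{H} P(V|D,H)·P(H).

P(V|do(D)): backdoor, adjust for {H}.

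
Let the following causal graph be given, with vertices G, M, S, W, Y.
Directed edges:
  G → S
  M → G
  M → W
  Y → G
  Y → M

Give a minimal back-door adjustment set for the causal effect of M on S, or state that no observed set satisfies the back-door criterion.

M→S: minimal back-door set {Y}.

desc(M)\{M}={G,S,W}; candidates ⊆ {Y}.
size 0: {}; under {} M still reaches {G,S,Y} ∋ S.
{Y}: M⊥S given {Y} in G with M→· removed — back-door holds.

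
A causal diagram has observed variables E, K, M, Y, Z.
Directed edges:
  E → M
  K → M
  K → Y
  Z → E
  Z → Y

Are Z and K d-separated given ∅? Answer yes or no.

Bayes-Ball from Z | ∅ reaches {E,M,Y}.
K ∉ reach(Z|∅) ⇒ Z ⊥ K | ∅.

Yes — Z ⊥ K | ∅.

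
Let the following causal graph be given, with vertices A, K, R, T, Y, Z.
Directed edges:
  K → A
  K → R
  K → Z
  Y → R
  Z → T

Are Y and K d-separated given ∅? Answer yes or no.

Bayes-Ball from Y | ∅ reaches {R}.
K ∉ reach(Y|∅) ⇒ Y ⊥ K | ∅.

Yes — Y ⊥ K | ∅.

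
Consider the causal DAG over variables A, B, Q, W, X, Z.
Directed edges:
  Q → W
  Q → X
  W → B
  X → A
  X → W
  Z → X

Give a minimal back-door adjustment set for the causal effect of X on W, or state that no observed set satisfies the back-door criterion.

X→W: minimal back-door set {Q}.

desc(X)\{X}={A,B,W}; candidates ⊆ {Q,Z}.
size 0: {}; under {} X still reaches {B,Q,W,Z} ∋ W.
{Q}: X⊥W given {Q} in G with X→· removed — back-door holds.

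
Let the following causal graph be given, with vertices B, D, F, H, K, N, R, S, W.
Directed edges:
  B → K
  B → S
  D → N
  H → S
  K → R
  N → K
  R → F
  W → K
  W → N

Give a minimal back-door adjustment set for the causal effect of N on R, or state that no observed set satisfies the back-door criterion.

desc(N)\{N}={F,K,R}; candidates ⊆ {B,D,H,S,W}.
size 0: {}; under {} N still reaches {D,F,K,R,W} ∋ R.
{W}: N⊥R given {W} in G with N→· removed — back-door holds.

N→R: minimal back-door set {W}.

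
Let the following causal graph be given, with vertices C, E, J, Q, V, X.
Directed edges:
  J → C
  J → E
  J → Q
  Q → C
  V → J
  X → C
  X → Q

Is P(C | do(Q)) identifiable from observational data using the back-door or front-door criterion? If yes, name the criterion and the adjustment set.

desc(Q)\{Q}={C}; candidates ⊆ {E,J,V,X}.
size 0: {}; under {} Q still reaches {C,E,J,V,X} ∋ C.
size 1: {E}, {J}, {V} …(+1); under {E} Q still reaches {C,J,V,X} ∋ C.
{J,X}: Q⊥C given {J,X} in G with Q→· removed — back-door holds.
P(C|do(Q)) = Σ_{J,X} P(C|Q,J,X)·P(J,X).

P(C|do(Q)): backdoor, adjust for {J, X}.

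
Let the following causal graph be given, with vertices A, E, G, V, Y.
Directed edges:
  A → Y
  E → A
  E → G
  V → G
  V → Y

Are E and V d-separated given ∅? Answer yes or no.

Bayes-Ball from E | ∅ reaches {A,G,Y}.
V ∉ reach(E|∅) ⇒ E ⊥ V | ∅.

Yes — E ⊥ V | ∅.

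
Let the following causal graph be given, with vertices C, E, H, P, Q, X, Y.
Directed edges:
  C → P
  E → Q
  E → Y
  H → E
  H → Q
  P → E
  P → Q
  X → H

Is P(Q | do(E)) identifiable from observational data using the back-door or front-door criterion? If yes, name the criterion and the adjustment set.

P(Q|do(E)): backdoor, adjust for {H, P}.

desc(E)\{E}={Q,Y}; candidates ⊆ {C,H,P,X}.
size 0: {}; under {} E still reaches {C,H,P,Q,X} ∋ Q.
size 1: {C}, {H}, {P} …(+1); under {C} E still reaches {H,P,Q,X} ∋ Q.
{H,P}: E⊥Q given {H,P} in G with E→· removed — back-door holds.
P(Q|do(E)) = Σ_{H,P} P(Q|E,H,P)·P(H,P).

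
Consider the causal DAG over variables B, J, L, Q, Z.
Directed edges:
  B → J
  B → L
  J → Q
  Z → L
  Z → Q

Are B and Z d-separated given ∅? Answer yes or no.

Bayes-Ball from B | ∅ reaches {J,L,Q}.
Z ∉ reach(B|∅) ⇒ B ⊥ Z | ∅.

Yes — B ⊥ Z | ∅.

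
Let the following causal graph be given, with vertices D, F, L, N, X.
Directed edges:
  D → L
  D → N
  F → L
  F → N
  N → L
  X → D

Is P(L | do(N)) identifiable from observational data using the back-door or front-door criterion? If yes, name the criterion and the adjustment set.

P(L|do(N)): backdoor, adjust for {D, F}.

desc(N)\{N}={L}; candidates ⊆ {D,F,X}.
size 0: {}; under {} N still reaches {D,F,L,X} ∋ L.
size 1: {D}, {F}, {X}; under {D} N still reaches {F,L} ∋ L.
{D,F}: N⊥L given {D,F} in G with N→· removed — back-door holds.
P(L|do(N)) = Σ_{D,F} P(L|N,D,F)·P(D,F).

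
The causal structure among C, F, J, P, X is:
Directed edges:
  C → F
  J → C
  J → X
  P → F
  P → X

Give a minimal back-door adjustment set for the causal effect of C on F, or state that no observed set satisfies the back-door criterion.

C→F: minimal back-door set ∅.

desc(C)\{C}={F}; candidates ⊆ {J,P,X}.
∅: C⊥F given ∅ in G with C→· removed — back-door holds.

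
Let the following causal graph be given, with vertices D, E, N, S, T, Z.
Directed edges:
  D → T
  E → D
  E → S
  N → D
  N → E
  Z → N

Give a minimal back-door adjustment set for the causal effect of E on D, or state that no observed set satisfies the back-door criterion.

desc(E)\{E}={D,S,T}; candidates ⊆ {N,Z}.
size 0: {}; under {} E still reaches {D,N,T,Z} ∋ D.
{N}: E⊥D given {N} in G with E→· removed — back-door holds.

E→D: minimal back-door set {N}.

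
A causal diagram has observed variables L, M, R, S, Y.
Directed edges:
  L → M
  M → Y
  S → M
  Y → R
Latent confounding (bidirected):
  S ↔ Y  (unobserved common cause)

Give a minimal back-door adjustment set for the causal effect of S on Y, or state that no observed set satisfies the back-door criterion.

desc(S)\{S}={M,R,Y}; candidates ⊆ {L}.
S↔Y: latent back-door arc(s) into S.
size 0: {}; under {} S still reaches {R,Y} ∋ Y.
size 1: {L}; under {L} S still reaches {R,Y} ∋ Y.
S↔Y cannot be blocked by any observed set — no back-door set.

S→Y: no observed back-door set.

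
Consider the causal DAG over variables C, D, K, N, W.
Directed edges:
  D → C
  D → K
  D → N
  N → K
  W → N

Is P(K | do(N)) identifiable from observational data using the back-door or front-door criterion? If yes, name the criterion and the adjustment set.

P(K|do(N)): backdoor, adjust for {D}.

desc(N)\{N}={K}; candidates ⊆ {C,D,W}.
size 0: {}; under {} N still reaches {C,D,K,W} ∋ K.
{D}: N⊥K given {D} in G with N→· removed — back-door holds.
P(K|do(N)) = Σ_{D} P(K|N,D)·P(D).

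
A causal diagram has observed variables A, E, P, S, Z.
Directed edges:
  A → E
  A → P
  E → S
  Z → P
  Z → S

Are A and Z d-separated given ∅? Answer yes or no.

Bayes-Ball from A | ∅ reaches {E,P,S}.
Z ∉ reach(A|∅) ⇒ A ⊥ Z | ∅.

Yes — A ⊥ Z | ∅.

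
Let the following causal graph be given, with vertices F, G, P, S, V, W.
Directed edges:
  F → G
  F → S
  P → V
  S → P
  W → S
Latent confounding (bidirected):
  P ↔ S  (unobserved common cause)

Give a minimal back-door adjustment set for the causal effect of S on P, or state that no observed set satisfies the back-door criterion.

S→P: no observed back-door set.

desc(S)\{S}={P,V}; candidates ⊆ {F,G,W}.
S↔P: latent back-door arc(s) into S.
size 0: {}; under {} S still reaches {F,G,P,V,W} ∋ P.
size 1: {F}, {G}, {W}; under {F} S still reaches {P,V,W} ∋ P.
size 2: {F,G}, {F,W}, {G,W}; under {F,G} S still reaches {P,V,W} ∋ P.
S↔P cannot be blocked by any observed set — no back-door set.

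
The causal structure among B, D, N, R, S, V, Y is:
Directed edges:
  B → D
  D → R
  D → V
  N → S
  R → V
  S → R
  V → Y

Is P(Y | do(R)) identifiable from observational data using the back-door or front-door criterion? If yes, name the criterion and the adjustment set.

P(Y|do(R)): backdoor, adjust for {D}.

desc(R)\{R}={V,Y}; candidates ⊆ {B,D,N,S}.
size 0: {}; under {} R still reaches {B,D,N,S,V,Y} ∋ Y.
{D}: R⊥Y given {D} in G with R→· removed — back-door holds.
P(Y|do(R)) = Σ_{D} P(Y|R,D)·P(D).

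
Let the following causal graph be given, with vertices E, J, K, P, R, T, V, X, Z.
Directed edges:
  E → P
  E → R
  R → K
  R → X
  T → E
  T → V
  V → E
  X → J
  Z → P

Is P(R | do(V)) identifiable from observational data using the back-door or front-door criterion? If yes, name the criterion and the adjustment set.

P(R|do(V)): backdoor, adjust for {T}.

desc(V)\{V}={E,J,K,P,R,X}; candidates ⊆ {T,Z}.
size 0: {}; under {} V still reaches {E,J,K,P,R,T,X} ∋ R.
{T}: V⊥R given {T} in G with V→· removed — back-door holds.
P(R|do(V)) = Σ_{T} P(R|V,T)·P(T).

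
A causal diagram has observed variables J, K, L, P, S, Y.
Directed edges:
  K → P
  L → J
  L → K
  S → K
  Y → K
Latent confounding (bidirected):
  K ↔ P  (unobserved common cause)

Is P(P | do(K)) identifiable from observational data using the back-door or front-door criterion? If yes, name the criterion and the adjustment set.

desc(K)\{K}={P}; candidates ⊆ {J,L,S,Y}.
K↔P: latent back-door arc(s) into K.
size 0: {}; under {} K still reaches {J,L,P,S,Y} ∋ P.
size 1: {J}, {L}, {S} …(+1); under {J} K still reaches {L,P,S,Y} ∋ P.
size 2: {J,L}, {J,S}, {J,Y} …(+3); under {J,L} K still reaches {P,S,Y} ∋ P.
K↔P cannot be blocked by any observed set — no back-door set.
No mediator lies on a directed K→…→P path.
Neither criterion identifies P(P|do(K)) in this graph.

P(P|do(K)): not identifiable (no BD/FD set).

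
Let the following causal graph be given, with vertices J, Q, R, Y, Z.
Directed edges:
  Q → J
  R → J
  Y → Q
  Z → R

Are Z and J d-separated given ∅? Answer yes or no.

Bayes-Ball from Z | ∅ reaches {J,R}.
J ∈ reach(Z|∅) ⇒ Z ⊥̸ J | ∅.

No — Z and J are d-connected given ∅.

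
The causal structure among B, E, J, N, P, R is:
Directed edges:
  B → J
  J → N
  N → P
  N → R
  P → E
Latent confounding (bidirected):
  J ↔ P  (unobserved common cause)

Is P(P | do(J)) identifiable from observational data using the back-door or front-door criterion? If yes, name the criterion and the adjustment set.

P(P|do(J)): frontdoor, adjust for {N}.

desc(J)\{J}={E,N,P,R}; candidates ⊆ {B}.
J↔P: latent back-door arc(s) into J.
size 0: {}; under {} J still reaches {B,E,P} ∋ P.
size 1: {B}; under {B} J still reaches {E,P} ∋ P.
J↔P cannot be blocked by any observed set — no back-door set.
{N}: (i) intercepts every directed J→P path; (ii) no back-door J→{N}; (iii) {J} blocks every back-door {N}→P. Front-door holds.
P(P|do(J)) = Σ_{N} P(N|J) Σ_{J'} P(P|N,J')P(J').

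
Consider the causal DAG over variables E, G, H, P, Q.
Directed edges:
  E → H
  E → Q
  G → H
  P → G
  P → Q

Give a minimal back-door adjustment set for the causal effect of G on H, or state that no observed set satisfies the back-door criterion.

desc(G)\{G}={H}; candidates ⊆ {E,P,Q}.
∅: G⊥H given ∅ in G with G→· removed — back-door holds.

G→H: minimal back-door set ∅.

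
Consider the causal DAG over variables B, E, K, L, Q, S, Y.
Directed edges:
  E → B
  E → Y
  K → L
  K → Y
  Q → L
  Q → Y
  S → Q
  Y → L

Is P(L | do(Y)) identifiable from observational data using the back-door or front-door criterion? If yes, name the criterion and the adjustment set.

P(L|do(Y)): backdoor, adjust for {K, Q}.

desc(Y)\{Y}={L}; candidates ⊆ {B,E,K,Q,S}.
size 0: {}; under {} Y still reaches {B,E,K,L,Q,S} ∋ L.
size 1: {B}, {E}, {K} …(+2); under {B} Y still reaches {E,K,L,Q,S} ∋ L.
{K,Q}: Y⊥L given {K,Q} in G with Y→· removed — back-door holds.
P(L|do(Y)) = Σ_{K,Q} P(L|Y,K,Q)·P(K,Q).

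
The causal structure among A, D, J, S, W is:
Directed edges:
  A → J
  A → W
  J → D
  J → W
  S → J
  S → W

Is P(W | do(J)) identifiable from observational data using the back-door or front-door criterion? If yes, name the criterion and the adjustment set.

desc(J)\{J}={D,W}; candidates ⊆ {A,S}.
size 0: {}; under {} J still reaches {A,S,W} ∋ W.
size 1: {A}, {S}; under {A} J still reaches {S,W} ∋ W.
{A,S}: J⊥W given {A,S} in G with J→· removed — back-door holds.
P(W|do(J)) = Σ_{A,S} P(W|J,A,S)·P(A,S).

P(W|do(J)): backdoor, adjust for {A, S}.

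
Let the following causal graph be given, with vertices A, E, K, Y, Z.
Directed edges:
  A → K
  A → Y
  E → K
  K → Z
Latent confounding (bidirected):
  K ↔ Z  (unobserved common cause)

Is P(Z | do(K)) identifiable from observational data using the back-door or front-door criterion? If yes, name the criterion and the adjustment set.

P(Z|do(K)): not identifiable (no BD/FD set).

desc(K)\{K}={Z}; candidates ⊆ {A,E,Y}.
K↔Z: latent back-door arc(s) into K.
size 0: {}; under {} K still reaches {A,E,Y,Z} ∋ Z.
size 1: {A}, {E}, {Y}; under {A} K still reaches {E,Z} ∋ Z.
size 2: {A,E}, {A,Y}, {E,Y}; under {A,E} K still reaches {Z} ∋ Z.
K↔Z cannot be blocked by any observed set — no back-door set.
No mediator lies on a directed K→…→Z path.
Neither criterion identifies P(Z|do(K)) in this graph.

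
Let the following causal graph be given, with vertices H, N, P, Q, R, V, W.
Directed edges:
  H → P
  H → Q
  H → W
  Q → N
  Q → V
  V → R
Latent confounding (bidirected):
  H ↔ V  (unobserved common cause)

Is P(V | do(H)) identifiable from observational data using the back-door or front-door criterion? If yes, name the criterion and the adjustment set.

P(V|do(H)): frontdoor, adjust for {Q}.

desc(H)\{H}={N,P,Q,R,V,W}; candidates ⊆ {—}.
H↔V: latent back-door arc(s) into H.
size 0: {}; under {} H still reaches {R,V} ∋ V.
H↔V cannot be blocked by any observed set — no back-door set.
{Q}: (i) intercepts every directed H→V path; (ii) no back-door H→{Q}; (iii) {H} blocks every back-door {Q}→V. Front-door holds.
P(V|do(H)) = Σ_{Q} P(Q|H) Σ_{H'} P(V|Q,H')P(H').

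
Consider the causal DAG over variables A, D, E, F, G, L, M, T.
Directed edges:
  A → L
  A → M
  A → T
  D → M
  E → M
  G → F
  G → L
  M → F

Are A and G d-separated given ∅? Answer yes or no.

Bayes-Ball from A | ∅ reaches {F,L,M,T}.
G ∉ reach(A|∅) ⇒ A ⊥ G | ∅.

Yes — A ⊥ G | ∅.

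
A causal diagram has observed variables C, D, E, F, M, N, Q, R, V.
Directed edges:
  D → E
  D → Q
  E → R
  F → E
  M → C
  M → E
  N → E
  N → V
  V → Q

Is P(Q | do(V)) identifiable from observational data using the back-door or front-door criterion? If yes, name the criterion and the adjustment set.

P(Q|do(V)): backdoor, adjust for ∅.

desc(V)\{V}={Q}; candidates ⊆ {C,D,E,F,M,N,R}.
∅: V⊥Q given ∅ in G with V→· removed — back-door holds.
P(Q|do(V)) = P(Q|V) — no adjustment needed.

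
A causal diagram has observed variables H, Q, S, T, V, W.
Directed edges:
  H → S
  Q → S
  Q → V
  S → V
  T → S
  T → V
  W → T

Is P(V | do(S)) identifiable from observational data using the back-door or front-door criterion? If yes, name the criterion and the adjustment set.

P(V|do(S)): backdoor, adjust for {Q, T}.

desc(S)\{S}={V}; candidates ⊆ {H,Q,T,W}.
size 0: {}; under {} S still reaches {H,Q,T,V,W} ∋ V.
size 1: {H}, {Q}, {T} …(+1); under {H} S still reaches {Q,T,V,W} ∋ V.
{Q,T}: S⊥V given {Q,T} in G with S→· removed — back-door holds.
P(V|do(S)) = Σ_{Q,T} P(V|S,Q,T)·P(Q,T).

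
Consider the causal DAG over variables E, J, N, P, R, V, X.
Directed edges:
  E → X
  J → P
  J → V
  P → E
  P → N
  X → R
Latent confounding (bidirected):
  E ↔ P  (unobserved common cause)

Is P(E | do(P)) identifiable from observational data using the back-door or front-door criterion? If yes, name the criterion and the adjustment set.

P(E|do(P)): not identifiable (no BD/FD set).

desc(P)\{P}={E,N,R,X}; candidates ⊆ {J,V}.
P↔E: latent back-door arc(s) into P.
size 0: {}; under {} P still reaches {E,J,R,V,X} ∋ E.
size 1: {J}, {V}; under {J} P still reaches {E,R,X} ∋ E.
size 2: {J,V}; under {J,V} P still reaches {E,R,X} ∋ E.
P↔E cannot be blocked by any observed set — no back-door set.
No mediator lies on a directed P→…→E path.
Neither criterion identifies P(E|do(P)) in this graph.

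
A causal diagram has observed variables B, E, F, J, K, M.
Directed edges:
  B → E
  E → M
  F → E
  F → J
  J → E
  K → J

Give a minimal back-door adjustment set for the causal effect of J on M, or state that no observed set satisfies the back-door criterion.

J→M: minimal back-door set {F}.

desc(J)\{J}={E,M}; candidates ⊆ {B,F,K}.
size 0: {}; under {} J still reaches {E,F,K,M} ∋ M.
{F}: J⊥M given {F} in G with J→· removed — back-door holds.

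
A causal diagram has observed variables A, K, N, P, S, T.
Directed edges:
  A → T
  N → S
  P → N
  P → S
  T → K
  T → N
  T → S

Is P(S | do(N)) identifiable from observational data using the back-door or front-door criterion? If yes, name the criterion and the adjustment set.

P(S|do(N)): backdoor, adjust for {P, T}.

desc(N)\{N}={S}; candidates ⊆ {A,K,P,T}.
size 0: {}; under {} N still reaches {A,K,P,S,T} ∋ S.
size 1: {A}, {K}, {P} …(+1); under {A} N still reaches {K,P,S,T} ∋ S.
{P,T}: N⊥S given {P,T} in G with N→· removed — back-door holds.
P(S|do(N)) = Σ_{P,T} P(S|N,P,T)·P(P,T).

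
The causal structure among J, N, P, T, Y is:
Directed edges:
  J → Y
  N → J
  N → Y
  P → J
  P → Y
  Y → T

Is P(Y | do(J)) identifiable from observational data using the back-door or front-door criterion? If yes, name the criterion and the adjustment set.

P(Y|do(J)): backdoor, adjust for {N, P}.

desc(J)\{J}={T,Y}; candidates ⊆ {N,P}.
size 0: {}; under {} J still reaches {N,P,T,Y} ∋ Y.
size 1: {N}, {P}; under {N} J still reaches {P,T,Y} ∋ Y.
{N,P}: J⊥Y given {N,P} in G with J→· removed — back-door holds.
P(Y|do(J)) = Σ_{N,P} P(Y|J,N,P)·P(N,P).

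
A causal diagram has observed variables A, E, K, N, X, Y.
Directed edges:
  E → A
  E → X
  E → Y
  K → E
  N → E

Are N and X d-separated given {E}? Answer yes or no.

Yes — N ⊥ X | {E}.

Bayes-Ball from N | {E} reaches {K}.
X ∉ reach(N|{E}) ⇒ N ⊥ X | {E}.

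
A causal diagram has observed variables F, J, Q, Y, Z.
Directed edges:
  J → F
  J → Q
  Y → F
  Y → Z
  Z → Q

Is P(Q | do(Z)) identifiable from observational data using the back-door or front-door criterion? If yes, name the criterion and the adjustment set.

P(Q|do(Z)): backdoor, adjust for ∅.

desc(Z)\{Z}={Q}; candidates ⊆ {F,J,Y}.
∅: Z⊥Q given ∅ in G with Z→· removed — back-door holds.
P(Q|do(Z)) = P(Q|Z) — no adjustment needed.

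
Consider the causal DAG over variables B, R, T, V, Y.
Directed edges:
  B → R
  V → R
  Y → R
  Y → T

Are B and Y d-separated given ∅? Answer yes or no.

Bayes-Ball from B | ∅ reaches {R}.
Y ∉ reach(B|∅) ⇒ B ⊥ Y | ∅.

Yes — B ⊥ Y | ∅.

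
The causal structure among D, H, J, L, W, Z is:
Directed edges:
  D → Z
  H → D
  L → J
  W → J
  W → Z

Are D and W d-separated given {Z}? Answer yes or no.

Bayes-Ball from D | {Z} reaches {H,J,W}.
W ∈ reach(D|{Z}) ⇒ D ⊥̸ W | {Z}.

No — D and W are d-connected given {Z}.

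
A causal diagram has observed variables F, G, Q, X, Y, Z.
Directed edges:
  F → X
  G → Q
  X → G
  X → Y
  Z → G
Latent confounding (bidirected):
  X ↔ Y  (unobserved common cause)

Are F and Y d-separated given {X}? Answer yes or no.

Bayes-Ball from F | {X} reaches {Y}.
Y ∈ reach(F|{X}) ⇒ F ⊥̸ Y | {X}.

No — F and Y are d-connected given {X}.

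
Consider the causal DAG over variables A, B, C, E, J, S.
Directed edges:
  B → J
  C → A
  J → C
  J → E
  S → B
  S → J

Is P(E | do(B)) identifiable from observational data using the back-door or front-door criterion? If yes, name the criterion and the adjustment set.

P(E|do(B)): backdoor, adjust for {S}.

desc(B)\{B}={A,C,E,J}; candidates ⊆ {S}.
size 0: {}; under {} B still reaches {A,C,E,J,S} ∋ E.
{S}: B⊥E given {S} in G with B→· removed — back-door holds.
P(E|do(B)) = Σ_{S} P(E|B,S)·P(S).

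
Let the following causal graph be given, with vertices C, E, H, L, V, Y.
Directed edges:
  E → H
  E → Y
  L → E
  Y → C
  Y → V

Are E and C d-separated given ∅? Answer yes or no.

No — E and C are d-connected given ∅.

Bayes-Ball from E | ∅ reaches {C,H,L,V,Y}.
C ∈ reach(E|∅) ⇒ E ⊥̸ C | ∅.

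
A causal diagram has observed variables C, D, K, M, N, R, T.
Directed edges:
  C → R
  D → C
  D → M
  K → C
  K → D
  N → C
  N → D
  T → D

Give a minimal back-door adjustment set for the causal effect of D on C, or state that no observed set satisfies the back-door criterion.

D→C: minimal back-door set {K, N}.

desc(D)\{D}={C,M,R}; candidates ⊆ {K,N,T}.
size 0: {}; under {} D still reaches {C,K,N,R,T} ∋ C.
size 1: {K}, {N}, {T}; under {K} D still reaches {C,N,R,T} ∋ C.
{K,N}: D⊥C given {K,N} in G with D→· removed — back-door holds.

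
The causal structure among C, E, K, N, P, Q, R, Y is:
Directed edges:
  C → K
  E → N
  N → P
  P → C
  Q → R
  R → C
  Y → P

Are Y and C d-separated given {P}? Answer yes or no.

Yes — Y ⊥ C | {P}.

Bayes-Ball from Y | {P} reaches {E,N}.
C ∉ reach(Y|{P}) ⇒ Y ⊥ C | {P}.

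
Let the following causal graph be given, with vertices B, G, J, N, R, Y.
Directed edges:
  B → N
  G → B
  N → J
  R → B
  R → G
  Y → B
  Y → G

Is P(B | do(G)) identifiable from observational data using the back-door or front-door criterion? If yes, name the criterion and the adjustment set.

P(B|do(G)): backdoor, adjust for {R, Y}.

desc(G)\{G}={B,J,N}; candidates ⊆ {R,Y}.
size 0: {}; under {} G still reaches {B,J,N,R,Y} ∋ B.
size 1: {R}, {Y}; under {R} G still reaches {B,J,N,Y} ∋ B.
{R,Y}: G⊥B given {R,Y} in G with G→· removed — back-door holds.
P(B|do(G)) = Σ_{R,Y} P(B|G,R,Y)·P(R,Y).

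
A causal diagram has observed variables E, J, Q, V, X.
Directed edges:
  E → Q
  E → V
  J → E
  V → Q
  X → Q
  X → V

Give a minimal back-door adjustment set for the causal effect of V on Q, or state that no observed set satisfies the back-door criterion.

V→Q: minimal back-door set {E, X}.

desc(V)\{V}={Q}; candidates ⊆ {E,J,X}.
size 0: {}; under {} V still reaches {E,J,Q,X} ∋ Q.
size 1: {E}, {J}, {X}; under {E} V still reaches {Q,X} ∋ Q.
{E,X}: V⊥Q given {E,X} in G with V→· removed — back-door holds.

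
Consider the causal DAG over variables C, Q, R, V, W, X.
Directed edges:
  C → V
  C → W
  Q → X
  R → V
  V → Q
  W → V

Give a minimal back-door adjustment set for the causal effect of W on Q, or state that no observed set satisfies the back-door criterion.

W→Q: minimal back-door set {C}.

desc(W)\{W}={Q,V,X}; candidates ⊆ {C,R}.
size 0: {}; under {} W still reaches {C,Q,V,X} ∋ Q.
{C}: W⊥Q given {C} in G with W→· removed — back-door holds.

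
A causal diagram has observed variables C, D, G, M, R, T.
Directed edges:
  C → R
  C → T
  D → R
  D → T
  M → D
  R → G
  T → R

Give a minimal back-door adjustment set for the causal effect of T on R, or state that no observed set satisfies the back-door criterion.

T→R: minimal back-door set {C, D}.

desc(T)\{T}={G,R}; candidates ⊆ {C,D,M}.
size 0: {}; under {} T still reaches {C,D,G,M,R} ∋ R.
size 1: {C}, {D}, {M}; under {C} T still reaches {D,G,M,R} ∋ R.
{C,D}: T⊥R given {C,D} in G with T→· removed — back-door holds.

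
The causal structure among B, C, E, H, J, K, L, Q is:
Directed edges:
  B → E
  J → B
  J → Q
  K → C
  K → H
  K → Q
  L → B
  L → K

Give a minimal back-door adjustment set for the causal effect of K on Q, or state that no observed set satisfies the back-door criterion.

desc(K)\{K}={C,H,Q}; candidates ⊆ {B,E,J,L}.
∅: K⊥Q given ∅ in G with K→· removed — back-door holds.

K→Q: minimal back-door set ∅.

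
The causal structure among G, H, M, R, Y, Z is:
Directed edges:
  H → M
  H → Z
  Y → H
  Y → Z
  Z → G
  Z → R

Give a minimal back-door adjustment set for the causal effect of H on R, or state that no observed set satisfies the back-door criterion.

H→R: minimal back-door set {Y}.

desc(H)\{H}={G,M,R,Z}; candidates ⊆ {Y}.
size 0: {}; under {} H still reaches {G,R,Y,Z} ∋ R.
{Y}: H⊥R given {Y} in G with H→· removed — back-door holds.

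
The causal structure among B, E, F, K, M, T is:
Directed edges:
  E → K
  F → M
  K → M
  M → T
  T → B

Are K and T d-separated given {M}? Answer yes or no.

Yes — K ⊥ T | {M}.

Bayes-Ball from K | {M} reaches {E,F}.
T ∉ reach(K|{M}) ⇒ K ⊥ T | {M}.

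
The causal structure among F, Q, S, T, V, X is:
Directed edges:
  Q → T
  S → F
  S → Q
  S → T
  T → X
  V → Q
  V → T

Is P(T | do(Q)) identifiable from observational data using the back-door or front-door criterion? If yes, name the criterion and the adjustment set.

P(T|do(Q)): backdoor, adjust for {S, V}.

desc(Q)\{Q}={T,X}; candidates ⊆ {F,S,V}.
size 0: {}; under {} Q still reaches {F,S,T,V,X} ∋ T.
size 1: {F}, {S}, {V}; under {F} Q still reaches {S,T,V,X} ∋ T.
{S,V}: Q⊥T given {S,V} in G with Q→· removed — back-door holds.
P(T|do(Q)) = Σ_{S,V} P(T|Q,S,V)·P(S,V).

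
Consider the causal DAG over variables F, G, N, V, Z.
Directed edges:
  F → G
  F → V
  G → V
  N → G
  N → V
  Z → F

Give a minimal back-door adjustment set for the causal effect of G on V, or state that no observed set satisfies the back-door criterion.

desc(G)\{G}={V}; candidates ⊆ {F,N,Z}.
size 0: {}; under {} G still reaches {F,N,V,Z} ∋ V.
size 1: {F}, {N}, {Z}; under {F} G still reaches {N,V} ∋ V.
{F,N}: G⊥V given {F,N} in G with G→· removed — back-door holds.

G→V: minimal back-door set {F, N}.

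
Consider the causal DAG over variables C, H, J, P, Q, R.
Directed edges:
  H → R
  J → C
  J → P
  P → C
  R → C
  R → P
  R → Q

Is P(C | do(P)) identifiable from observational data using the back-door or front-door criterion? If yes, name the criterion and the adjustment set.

desc(P)\{P}={C}; candidates ⊆ {H,J,Q,R}.
size 0: {}; under {} P still reaches {C,H,J,Q,R} ∋ C.
size 1: {H}, {J}, {Q} …(+1); under {H} P still reaches {C,J,Q,R} ∋ C.
{J,R}: P⊥C given {J,R} in G with P→· removed — back-door holds.
P(C|do(P)) = Σ_{J,R} P(C|P,J,R)·P(J,R).

P(C|do(P)): backdoor, adjust for {J, R}.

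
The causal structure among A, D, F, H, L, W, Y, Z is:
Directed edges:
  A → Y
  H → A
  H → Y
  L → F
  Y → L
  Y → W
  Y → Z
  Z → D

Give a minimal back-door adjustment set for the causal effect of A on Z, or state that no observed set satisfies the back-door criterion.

A→Z: minimal back-door set {H}.

desc(A)\{A}={D,F,L,W,Y,Z}; candidates ⊆ {H}.
size 0: {}; under {} A still reaches {D,F,H,L,W,Y,Z} ∋ Z.
{H}: A⊥Z given {H} in G with A→· removed — back-door holds.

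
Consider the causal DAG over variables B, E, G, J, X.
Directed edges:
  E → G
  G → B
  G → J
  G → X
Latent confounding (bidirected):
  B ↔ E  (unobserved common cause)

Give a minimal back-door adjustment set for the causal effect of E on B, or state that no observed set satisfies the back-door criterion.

desc(E)\{E}={B,G,J,X}; candidates ⊆ {—}.
E↔B: latent back-door arc(s) into E.
size 0: {}; under {} E still reaches {B} ∋ B.
E↔B cannot be blocked by any observed set — no back-door set.

E→B: no observed back-door set.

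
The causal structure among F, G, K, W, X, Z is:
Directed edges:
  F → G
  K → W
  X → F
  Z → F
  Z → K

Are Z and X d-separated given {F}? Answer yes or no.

No — Z and X are d-connected given {F}.

Bayes-Ball from Z | {F} reaches {K,W,X}.
X ∈ reach(Z|{F}) ⇒ Z ⊥̸ X | {F}.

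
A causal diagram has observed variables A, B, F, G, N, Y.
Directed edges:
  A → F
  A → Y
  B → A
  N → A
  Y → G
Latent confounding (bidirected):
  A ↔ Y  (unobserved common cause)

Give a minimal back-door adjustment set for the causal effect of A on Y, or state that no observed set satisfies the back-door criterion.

A→Y: no observed back-door set.

desc(A)\{A}={F,G,Y}; candidates ⊆ {B,N}.
A↔Y: latent back-door arc(s) into A.
size 0: {}; under {} A still reaches {B,G,N,Y} ∋ Y.
size 1: {B}, {N}; under {B} A still reaches {G,N,Y} ∋ Y.
size 2: {B,N}; under {B,N} A still reaches {G,Y} ∋ Y.
A↔Y cannot be blocked by any observed set — no back-door set.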